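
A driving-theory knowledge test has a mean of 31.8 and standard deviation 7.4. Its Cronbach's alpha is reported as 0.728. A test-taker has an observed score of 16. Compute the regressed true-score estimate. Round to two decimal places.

T̂ = ρX + (1 − ρ)μ
  = 0.728 × 16 + 0.272 × 31.8
  = 11.648 + 8.6496
  = 20.298
  ≈ 20.30

20.30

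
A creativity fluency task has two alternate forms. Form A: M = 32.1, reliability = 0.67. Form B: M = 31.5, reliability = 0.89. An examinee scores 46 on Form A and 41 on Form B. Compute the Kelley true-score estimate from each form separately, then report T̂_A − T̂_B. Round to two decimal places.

1.46

T̂_A = 0.67(46) + 0.33(32.1) = 41.4130
T̂_B = 0.89(41) + 0.11(31.5) = 39.9550
T̂_A − T̂_B = 1.4580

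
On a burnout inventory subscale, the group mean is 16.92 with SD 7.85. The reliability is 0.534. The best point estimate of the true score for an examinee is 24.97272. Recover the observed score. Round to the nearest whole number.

T̂ = ρX + (1 − ρ)μ  ⇒  X = (T̂ − (1 − ρ)μ) / ρ
X = (24.97272 − 0.466 × 16.92) / 0.534 = (24.97272 − 7.88472) / 0.534 = 17.08800 / 0.534 = 32.00

32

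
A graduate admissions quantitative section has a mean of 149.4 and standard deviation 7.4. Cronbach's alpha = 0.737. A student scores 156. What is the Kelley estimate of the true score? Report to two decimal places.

T̂ = 0.737(156) + 0.263(149.4) = 114.972 + 39.2922 = 154.264 → 154.26

154.26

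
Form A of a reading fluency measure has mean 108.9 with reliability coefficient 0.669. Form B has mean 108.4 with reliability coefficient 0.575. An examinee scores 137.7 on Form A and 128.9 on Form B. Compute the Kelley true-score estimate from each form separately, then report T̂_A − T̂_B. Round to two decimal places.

7.98

T̂_A = 0.669(137.7) + 0.331(108.9) = 128.1672
T̂_B = 0.575(128.9) + 0.425(108.4) = 120.1875
T̂_A − T̂_B = 7.9797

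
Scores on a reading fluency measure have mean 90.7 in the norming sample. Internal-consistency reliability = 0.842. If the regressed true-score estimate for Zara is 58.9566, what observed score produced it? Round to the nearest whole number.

53

T̂ = ρX + (1 − ρ)μ  ⇒  X = (T̂ − (1 − ρ)μ) / ρ
X = (58.9566 − 0.158 × 90.7) / 0.842 = (58.9566 − 14.3306) / 0.842 = 44.6260 / 0.842 = 53.00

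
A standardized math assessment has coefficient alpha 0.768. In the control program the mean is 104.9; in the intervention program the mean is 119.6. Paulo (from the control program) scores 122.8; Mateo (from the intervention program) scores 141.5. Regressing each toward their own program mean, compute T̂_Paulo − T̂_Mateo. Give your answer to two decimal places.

-17.77

T̂_Paulo = 0.768(122.8) + 0.232(104.9) = 118.6472
T̂_Mateo = 0.768(141.5) + 0.232(119.6) = 136.4192
Difference = 118.6472 − 136.4192 = -17.7720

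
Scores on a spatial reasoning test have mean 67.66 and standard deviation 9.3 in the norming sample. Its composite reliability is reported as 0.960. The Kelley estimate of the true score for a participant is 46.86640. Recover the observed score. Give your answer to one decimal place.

T̂ = ρX + (1 − ρ)μ  ⇒  X = (T̂ − (1 − ρ)μ) / ρ
X = (46.86640 − 0.040 × 67.66) / 0.960 = (46.86640 − 2.70640) / 0.960 = 44.16000 / 0.960 = 46.000

46.0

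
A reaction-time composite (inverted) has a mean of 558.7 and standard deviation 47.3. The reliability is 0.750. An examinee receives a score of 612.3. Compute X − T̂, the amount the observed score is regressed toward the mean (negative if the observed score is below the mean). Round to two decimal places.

13.40

Regress the observed score toward the mean by the unreliability: T̂ = 0.750·612.3 + 0.250·558.7 = 459.2250 + 139.6750 = 598.9000.
X − T̂ = 612.3 − 598.900 = 13.400 → 13.40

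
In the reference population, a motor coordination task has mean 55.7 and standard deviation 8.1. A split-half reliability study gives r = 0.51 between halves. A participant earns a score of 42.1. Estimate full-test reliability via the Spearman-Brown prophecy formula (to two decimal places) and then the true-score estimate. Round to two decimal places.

46.45

Spearman-Brown: ρ = 2r/(1 + r) = 2(0.51)/(1 + 0.51) = 1.020/1.51 = 0.6755 → 0.68
T̂ = ρX + (1 − ρ)μ
  = 0.68 × 42.1 + 0.32 × 55.7
  = 28.628 + 17.824
  = 46.452
  ≈ 46.45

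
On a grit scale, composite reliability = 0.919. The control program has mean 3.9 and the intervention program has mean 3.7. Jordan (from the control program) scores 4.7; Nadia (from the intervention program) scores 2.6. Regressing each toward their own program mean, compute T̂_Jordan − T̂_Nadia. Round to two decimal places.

T̂_Jordan = 0.919(4.7) + 0.081(3.9) = 4.6352
T̂_Nadia = 0.919(2.6) + 0.081(3.7) = 2.6891
Difference = 4.6352 − 2.6891 = 1.9461

1.95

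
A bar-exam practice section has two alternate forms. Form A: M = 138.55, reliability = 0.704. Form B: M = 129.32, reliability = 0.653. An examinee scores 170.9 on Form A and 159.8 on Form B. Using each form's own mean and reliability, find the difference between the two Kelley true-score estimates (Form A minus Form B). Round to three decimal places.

T̂_A = 0.704(170.9) + 0.296(138.55) = 161.32440
T̂_B = 0.653(159.8) + 0.347(129.32) = 149.22344
T̂_A − T̂_B = 12.10096

12.101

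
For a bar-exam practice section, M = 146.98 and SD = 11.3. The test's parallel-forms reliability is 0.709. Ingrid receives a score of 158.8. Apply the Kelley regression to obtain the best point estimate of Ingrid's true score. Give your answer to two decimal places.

T̂ = ρX + (1 − ρ)μ
  = 0.709 × 158.8 + 0.291 × 146.98
  = 112.5892 + 42.77118
  = 155.360
  ≈ 155.36

155.36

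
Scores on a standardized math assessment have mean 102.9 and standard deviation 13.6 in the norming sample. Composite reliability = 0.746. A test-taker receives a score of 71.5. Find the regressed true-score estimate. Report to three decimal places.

Weight the observed score by reliability and the mean by (1 − reliability): T̂ = 0.746·71.5 + 0.254·102.9 = 53.3390 + 26.1366 = 79.4756.

79.476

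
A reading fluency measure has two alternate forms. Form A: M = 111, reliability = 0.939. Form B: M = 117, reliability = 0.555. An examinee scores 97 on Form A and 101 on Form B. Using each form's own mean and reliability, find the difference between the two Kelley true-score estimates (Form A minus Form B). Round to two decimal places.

T̂_A = 0.939(97) + 0.061(111) = 97.8540
T̂_B = 0.555(101) + 0.445(117) = 108.1200
T̂_A − T̂_B = -10.2660

-10.27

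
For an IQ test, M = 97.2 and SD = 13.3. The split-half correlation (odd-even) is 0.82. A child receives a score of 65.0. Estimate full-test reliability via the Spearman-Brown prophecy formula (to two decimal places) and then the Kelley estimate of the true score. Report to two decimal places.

Spearman-Brown: ρ = 2r/(1 + r) = 2(0.82)/(1 + 0.82) = 1.640/1.82 = 0.9011 → 0.90
T̂ = ρX + (1 − ρ)μ
  = 0.90 × 65.0 + 0.10 × 97.2
  = 58.500 + 9.720
  = 68.220
  ≈ 68.22

68.22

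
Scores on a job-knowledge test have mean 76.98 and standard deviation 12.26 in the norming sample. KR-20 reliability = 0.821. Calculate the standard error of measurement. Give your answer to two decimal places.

SEM = SD · √(1 − ρ) = 12.26 × √0.179 = 12.26 × 0.4231 = 5.187

5.19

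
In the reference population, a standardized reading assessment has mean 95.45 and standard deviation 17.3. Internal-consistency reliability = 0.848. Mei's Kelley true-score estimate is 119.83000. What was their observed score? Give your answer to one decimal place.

T̂ = ρX + (1 − ρ)μ  ⇒  X = (T̂ − (1 − ρ)μ) / ρ
X = (119.83000 − 0.152 × 95.45) / 0.848 = (119.83000 − 14.50840) / 0.848 = 105.32160 / 0.848 = 124.200

124.2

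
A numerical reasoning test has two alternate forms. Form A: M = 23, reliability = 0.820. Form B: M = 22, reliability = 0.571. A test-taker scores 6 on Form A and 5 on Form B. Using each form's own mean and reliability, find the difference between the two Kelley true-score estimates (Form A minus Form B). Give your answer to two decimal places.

T̂_A = 0.820(6) + 0.180(23) = 9.0600
T̂_B = 0.571(5) + 0.429(22) = 12.2930
T̂_A − T̂_B = -3.2330

-3.23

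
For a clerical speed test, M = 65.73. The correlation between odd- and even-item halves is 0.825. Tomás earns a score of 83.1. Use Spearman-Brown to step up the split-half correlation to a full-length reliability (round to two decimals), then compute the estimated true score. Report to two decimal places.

81.36

Spearman-Brown: ρ = 2r/(1 + r) = 2(0.825)/(1 + 0.825) = 1.6500/1.825 = 0.9041 → 0.90
Kelley's formula gives T̂ = 0.90·83.1 + 0.10·65.73 = 74.790 + 6.5730 = 81.363.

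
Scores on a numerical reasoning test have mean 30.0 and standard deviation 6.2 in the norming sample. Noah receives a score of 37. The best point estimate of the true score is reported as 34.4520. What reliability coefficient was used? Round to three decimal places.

0.636

T̂ = ρX + (1 − ρ)μ  ⇒  T̂ − μ = ρ(X − μ)
ρ = (T̂ − μ)/(X − μ) = (34.4520 − 30.0) / (37 − 30.0) = 4.4520 / 7.0 = 0.63600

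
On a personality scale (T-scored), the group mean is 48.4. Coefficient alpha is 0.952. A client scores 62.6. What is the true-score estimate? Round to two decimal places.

61.92

Kelley's formula gives T̂ = 0.952·62.6 + 0.048·48.4 = 59.5952 + 2.3232 = 61.918.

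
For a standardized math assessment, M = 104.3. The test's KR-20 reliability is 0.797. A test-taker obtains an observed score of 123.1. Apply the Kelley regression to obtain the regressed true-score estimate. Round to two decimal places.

T̂ = 0.797(123.1) + 0.203(104.3) = 98.1107 + 21.1729 = 119.284 → 119.28

119.28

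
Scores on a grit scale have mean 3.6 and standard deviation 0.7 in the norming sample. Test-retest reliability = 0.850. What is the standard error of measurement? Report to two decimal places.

0.27

SEM = SD · √(1 − ρ) = 0.7 × √0.150 = 0.7 × 0.3873 = 0.271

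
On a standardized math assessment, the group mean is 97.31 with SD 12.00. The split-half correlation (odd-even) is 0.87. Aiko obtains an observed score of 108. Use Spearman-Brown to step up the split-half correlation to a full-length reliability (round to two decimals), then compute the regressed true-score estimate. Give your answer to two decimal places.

107.25

Spearman-Brown: ρ = 2r/(1 + r) = 2(0.87)/(1 + 0.87) = 1.740/1.87 = 0.9305 → 0.93
T̂ = ρX + (1 − ρ)μ
  = 0.93 × 108 + 0.07 × 97.31
  = 100.44 + 6.8117
  = 107.252
  ≈ 107.25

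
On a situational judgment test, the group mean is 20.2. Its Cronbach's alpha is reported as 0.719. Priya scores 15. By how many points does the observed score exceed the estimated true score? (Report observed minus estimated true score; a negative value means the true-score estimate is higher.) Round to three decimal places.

Kelley's formula gives T̂ = 0.719·15 + 0.281·20.2 = 10.785 + 5.6762 = 16.46120.
X − T̂ = 15 − 16.4612 = -1.4612 → -1.461

-1.461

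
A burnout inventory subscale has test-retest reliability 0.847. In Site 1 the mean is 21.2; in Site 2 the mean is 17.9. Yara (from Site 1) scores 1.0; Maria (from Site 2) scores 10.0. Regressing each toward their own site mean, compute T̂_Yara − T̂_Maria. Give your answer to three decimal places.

-7.118

T̂_Yara = 0.847(1.0) + 0.153(21.2) = 4.09060
T̂_Maria = 0.847(10.0) + 0.153(17.9) = 11.20870
Difference = 4.09060 − 11.20870 = -7.11810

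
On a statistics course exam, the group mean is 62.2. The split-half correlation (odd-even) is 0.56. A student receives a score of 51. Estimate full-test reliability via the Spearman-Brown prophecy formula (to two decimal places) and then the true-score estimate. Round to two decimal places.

Spearman-Brown: ρ = 2r/(1 + r) = 2(0.56)/(1 + 0.56) = 1.120/1.56 = 0.7179 → 0.72
T̂ = ρX + (1 − ρ)μ
  = 0.72 × 51 + 0.28 × 62.2
  = 36.72 + 17.416
  = 54.136
  ≈ 54.14

54.14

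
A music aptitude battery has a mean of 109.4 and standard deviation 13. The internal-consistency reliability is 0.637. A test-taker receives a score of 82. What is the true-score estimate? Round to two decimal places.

91.95

T̂ = ρX + (1 − ρ)μ
  = 0.637 × 82 + 0.363 × 109.4
  = 52.234 + 39.7122
  = 91.946
  ≈ 91.95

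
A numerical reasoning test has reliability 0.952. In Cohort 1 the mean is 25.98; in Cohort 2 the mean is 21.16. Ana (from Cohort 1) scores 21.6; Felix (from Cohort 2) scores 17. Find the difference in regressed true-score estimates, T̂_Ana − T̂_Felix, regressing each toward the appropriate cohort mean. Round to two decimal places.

T̂_Ana = 0.952(21.6) + 0.048(25.98) = 21.8102
T̂_Felix = 0.952(17) + 0.048(21.16) = 17.1997
Difference = 21.8102 − 17.1997 = 4.6106

4.61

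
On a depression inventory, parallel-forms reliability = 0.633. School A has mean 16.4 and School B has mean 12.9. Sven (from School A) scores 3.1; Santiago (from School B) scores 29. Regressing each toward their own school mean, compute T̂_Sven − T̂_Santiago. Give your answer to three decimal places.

-15.110

T̂_Sven = 0.633(3.1) + 0.367(16.4) = 7.98110
T̂_Santiago = 0.633(29) + 0.367(12.9) = 23.09130
Difference = 7.98110 − 23.09130 = -15.11020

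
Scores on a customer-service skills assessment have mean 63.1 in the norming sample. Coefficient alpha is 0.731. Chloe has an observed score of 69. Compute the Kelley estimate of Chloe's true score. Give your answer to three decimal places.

67.413

T̂ = 0.731(69) + 0.269(63.1) = 50.439 + 16.9739 = 67.4129 → 67.413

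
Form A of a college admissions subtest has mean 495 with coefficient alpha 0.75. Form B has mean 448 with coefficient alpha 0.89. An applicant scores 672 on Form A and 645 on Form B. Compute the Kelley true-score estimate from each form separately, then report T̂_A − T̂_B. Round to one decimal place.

4.4

T̂_A = 0.75(672) + 0.25(495) = 627.750
T̂_B = 0.89(645) + 0.11(448) = 623.330
T̂_A − T̂_B = 4.420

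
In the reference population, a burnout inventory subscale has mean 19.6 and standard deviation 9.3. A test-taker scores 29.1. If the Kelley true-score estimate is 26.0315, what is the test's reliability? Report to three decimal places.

0.677

T̂ = ρX + (1 − ρ)μ  ⇒  T̂ − μ = ρ(X − μ)
ρ = (T̂ − μ)/(X − μ) = (26.0315 − 19.6) / (29.1 − 19.6) = 6.4315 / 9.5 = 0.67700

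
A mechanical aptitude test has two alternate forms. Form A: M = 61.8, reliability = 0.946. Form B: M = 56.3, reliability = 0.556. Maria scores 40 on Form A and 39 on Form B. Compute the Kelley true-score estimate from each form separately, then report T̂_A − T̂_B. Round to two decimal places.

T̂_A = 0.946(40) + 0.054(61.8) = 41.1772
T̂_B = 0.556(39) + 0.444(56.3) = 46.6812
T̂_A − T̂_B = -5.5040

-5.50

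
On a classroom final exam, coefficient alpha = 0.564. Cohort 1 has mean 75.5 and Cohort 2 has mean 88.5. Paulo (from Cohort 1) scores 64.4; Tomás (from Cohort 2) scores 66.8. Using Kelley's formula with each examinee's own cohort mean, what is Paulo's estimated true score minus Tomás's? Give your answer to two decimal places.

-7.02

T̂_Paulo = 0.564(64.4) + 0.436(75.5) = 69.2396
T̂_Tomás = 0.564(66.8) + 0.436(88.5) = 76.2612
Difference = 69.2396 − 76.2612 = -7.0216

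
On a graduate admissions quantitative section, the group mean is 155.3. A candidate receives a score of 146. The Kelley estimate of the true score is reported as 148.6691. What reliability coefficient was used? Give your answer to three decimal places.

0.713

T̂ = ρX + (1 − ρ)μ  ⇒  T̂ − μ = ρ(X − μ)
ρ = (T̂ − μ)/(X − μ) = (148.6691 − 155.3) / (146 − 155.3) = -6.6309 / -9.3 = 0.71300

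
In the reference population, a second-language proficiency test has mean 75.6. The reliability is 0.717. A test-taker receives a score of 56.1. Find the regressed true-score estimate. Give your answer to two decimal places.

Weight the observed score by reliability and the mean by (1 − reliability): T̂ = 0.717·56.1 + 0.283·75.6 = 40.2237 + 21.3948 = 61.618.

61.62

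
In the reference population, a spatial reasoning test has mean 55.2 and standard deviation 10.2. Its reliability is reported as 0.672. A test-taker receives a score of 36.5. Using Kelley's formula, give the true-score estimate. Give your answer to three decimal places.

42.634

T̂ = ρX + (1 − ρ)μ
  = 0.672 × 36.5 + 0.328 × 55.2
  = 24.5280 + 18.1056
  = 42.6336
  ≈ 42.634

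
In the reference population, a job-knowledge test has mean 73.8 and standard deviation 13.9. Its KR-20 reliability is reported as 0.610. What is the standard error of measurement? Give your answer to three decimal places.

8.681

SEM = SD · √(1 − ρ) = 13.9 × √0.390 = 13.9 × 0.6245 = 8.6805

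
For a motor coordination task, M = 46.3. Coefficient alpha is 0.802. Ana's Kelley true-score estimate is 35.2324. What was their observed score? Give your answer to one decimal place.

T̂ = ρX + (1 − ρ)μ  ⇒  X = (T̂ − (1 − ρ)μ) / ρ
X = (35.2324 − 0.198 × 46.3) / 0.802 = (35.2324 − 9.1674) / 0.802 = 26.0650 / 0.802 = 32.500

32.5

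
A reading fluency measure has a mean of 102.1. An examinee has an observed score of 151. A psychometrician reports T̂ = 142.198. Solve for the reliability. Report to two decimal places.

0.82

T̂ = ρX + (1 − ρ)μ  ⇒  T̂ − μ = ρ(X − μ)
ρ = (T̂ − μ)/(X − μ) = (142.198 − 102.1) / (151 − 102.1) = 40.098 / 48.9 = 0.8200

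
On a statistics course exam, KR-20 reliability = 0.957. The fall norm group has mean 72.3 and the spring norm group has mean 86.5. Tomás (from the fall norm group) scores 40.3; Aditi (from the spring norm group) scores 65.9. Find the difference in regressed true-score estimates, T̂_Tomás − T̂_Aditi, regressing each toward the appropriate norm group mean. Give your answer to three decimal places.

T̂_Tomás = 0.957(40.3) + 0.043(72.3) = 41.67600
T̂_Aditi = 0.957(65.9) + 0.043(86.5) = 66.78580
Difference = 41.67600 − 66.78580 = -25.10980

-25.110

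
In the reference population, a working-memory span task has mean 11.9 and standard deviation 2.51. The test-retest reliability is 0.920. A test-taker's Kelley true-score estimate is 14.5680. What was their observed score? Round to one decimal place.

14.8

T̂ = ρX + (1 − ρ)μ  ⇒  X = (T̂ − (1 − ρ)μ) / ρ
X = (14.5680 − 0.080 × 11.9) / 0.920 = (14.5680 − 0.9520) / 0.920 = 13.6160 / 0.920 = 14.800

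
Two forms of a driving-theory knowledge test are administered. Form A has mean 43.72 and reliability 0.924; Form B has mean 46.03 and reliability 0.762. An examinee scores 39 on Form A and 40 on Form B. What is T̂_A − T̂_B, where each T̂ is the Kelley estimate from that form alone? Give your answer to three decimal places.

-2.076

T̂_A = 0.924(39) + 0.076(43.72) = 39.35872
T̂_B = 0.762(40) + 0.238(46.03) = 41.43514
T̂_A − T̂_B = -2.07642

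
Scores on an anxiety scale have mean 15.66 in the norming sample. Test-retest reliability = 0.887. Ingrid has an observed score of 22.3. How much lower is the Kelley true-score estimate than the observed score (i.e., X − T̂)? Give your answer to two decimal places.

0.75

T̂ = ρX + (1 − ρ)μ
  = 0.887 × 22.3 + 0.113 × 15.66
  = 19.7801 + 1.76958
  = 21.5497
  ≈ 21.550
X − T̂ = 22.3 − 21.550 = 0.750 → 0.75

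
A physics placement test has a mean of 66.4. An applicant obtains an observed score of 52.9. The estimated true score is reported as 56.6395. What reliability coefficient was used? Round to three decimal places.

0.723

T̂ = ρX + (1 − ρ)μ  ⇒  T̂ − μ = ρ(X − μ)
ρ = (T̂ − μ)/(X − μ) = (56.6395 − 66.4) / (52.9 − 66.4) = -9.7605 / -13.5 = 0.72300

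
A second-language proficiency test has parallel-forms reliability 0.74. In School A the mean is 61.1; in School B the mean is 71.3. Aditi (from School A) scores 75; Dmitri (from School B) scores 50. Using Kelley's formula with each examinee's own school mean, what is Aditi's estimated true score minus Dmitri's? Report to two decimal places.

15.85

T̂_Aditi = 0.74(75) + 0.26(61.1) = 71.3860
T̂_Dmitri = 0.74(50) + 0.26(71.3) = 55.5380
Difference = 71.3860 − 55.5380 = 15.8480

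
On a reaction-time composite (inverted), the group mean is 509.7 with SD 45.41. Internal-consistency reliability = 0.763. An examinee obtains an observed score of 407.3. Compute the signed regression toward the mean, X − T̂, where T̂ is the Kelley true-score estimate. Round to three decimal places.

T̂ = ρX + (1 − ρ)μ
  = 0.763 × 407.3 + 0.237 × 509.7
  = 310.7699 + 120.7989
  = 431.56880
  ≈ 431.5688
X − T̂ = 407.3 − 431.5688 = -24.2688 → -24.269

-24.269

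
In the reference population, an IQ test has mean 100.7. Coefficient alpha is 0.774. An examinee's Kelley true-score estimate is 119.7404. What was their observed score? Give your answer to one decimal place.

125.3

T̂ = ρX + (1 − ρ)μ  ⇒  X = (T̂ − (1 − ρ)μ) / ρ
X = (119.7404 − 0.226 × 100.7) / 0.774 = (119.7404 − 22.7582) / 0.774 = 96.9822 / 0.774 = 125.300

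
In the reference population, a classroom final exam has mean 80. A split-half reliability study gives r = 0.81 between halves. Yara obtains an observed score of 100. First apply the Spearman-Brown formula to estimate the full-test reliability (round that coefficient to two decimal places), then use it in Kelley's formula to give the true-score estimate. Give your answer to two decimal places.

98.00

Spearman-Brown: ρ = 2r/(1 + r) = 2(0.81)/(1 + 0.81) = 1.620/1.81 = 0.8950 → 0.90
T̂ = 0.90(100) + 0.10(80) = 90.00 + 8.00 = 98.000 → 98.00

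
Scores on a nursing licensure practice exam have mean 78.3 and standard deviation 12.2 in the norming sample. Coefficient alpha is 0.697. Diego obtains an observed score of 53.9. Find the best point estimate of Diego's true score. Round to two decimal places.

61.29

T̂ = ρX + (1 − ρ)μ
  = 0.697 × 53.9 + 0.303 × 78.3
  = 37.5683 + 23.7249
  = 61.293
  ≈ 61.29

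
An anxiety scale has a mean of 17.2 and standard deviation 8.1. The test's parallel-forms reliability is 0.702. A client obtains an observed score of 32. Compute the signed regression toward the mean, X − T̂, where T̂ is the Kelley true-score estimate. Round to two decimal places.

4.41

T̂ = 0.702(32) + 0.298(17.2) = 22.464 + 5.1256 = 27.5896 → 27.590
X − T̂ = 32 − 27.590 = 4.410 → 4.41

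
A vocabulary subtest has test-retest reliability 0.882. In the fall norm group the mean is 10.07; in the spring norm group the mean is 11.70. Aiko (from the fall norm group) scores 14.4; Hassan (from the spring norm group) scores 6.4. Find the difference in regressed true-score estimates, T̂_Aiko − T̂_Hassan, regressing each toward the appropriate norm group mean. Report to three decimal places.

6.864

T̂_Aiko = 0.882(14.4) + 0.118(10.07) = 13.88906
T̂_Hassan = 0.882(6.4) + 0.118(11.70) = 7.02540
Difference = 13.88906 − 7.02540 = 6.86366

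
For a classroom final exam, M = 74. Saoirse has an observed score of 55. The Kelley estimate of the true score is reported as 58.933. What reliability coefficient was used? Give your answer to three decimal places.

0.793

T̂ = ρX + (1 − ρ)μ  ⇒  T̂ − μ = ρ(X − μ)
ρ = (T̂ − μ)/(X − μ) = (58.933 − 74) / (55 − 74) = -15.067 / -19.0 = 0.79300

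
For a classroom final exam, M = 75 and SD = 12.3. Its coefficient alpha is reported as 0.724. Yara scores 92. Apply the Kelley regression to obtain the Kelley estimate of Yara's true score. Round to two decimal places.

Regress the observed score toward the mean by the unreliability: T̂ = 0.724·92 + 0.276·75 = 66.608 + 20.700 = 87.308.

87.31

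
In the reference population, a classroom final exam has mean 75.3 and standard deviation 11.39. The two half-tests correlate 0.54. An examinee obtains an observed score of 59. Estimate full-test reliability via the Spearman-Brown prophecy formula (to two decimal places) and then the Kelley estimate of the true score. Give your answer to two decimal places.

63.89

Spearman-Brown: ρ = 2r/(1 + r) = 2(0.54)/(1 + 0.54) = 1.080/1.54 = 0.7013 → 0.70
T̂ = 0.70(59) + 0.30(75.3) = 41.30 + 22.590 = 63.890 → 63.89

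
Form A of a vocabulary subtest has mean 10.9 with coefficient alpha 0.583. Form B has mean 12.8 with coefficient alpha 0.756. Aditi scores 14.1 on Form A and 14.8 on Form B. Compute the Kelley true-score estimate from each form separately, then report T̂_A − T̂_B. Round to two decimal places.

T̂_A = 0.583(14.1) + 0.417(10.9) = 12.7656
T̂_B = 0.756(14.8) + 0.244(12.8) = 14.3120
T̂_A − T̂_B = -1.5464

-1.55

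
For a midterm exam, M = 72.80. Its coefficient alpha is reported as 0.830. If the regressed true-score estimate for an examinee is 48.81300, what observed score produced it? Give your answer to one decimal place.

43.9

T̂ = ρX + (1 − ρ)μ  ⇒  X = (T̂ − (1 − ρ)μ) / ρ
X = (48.81300 − 0.170 × 72.80) / 0.830 = (48.81300 − 12.37600) / 0.830 = 36.43700 / 0.830 = 43.900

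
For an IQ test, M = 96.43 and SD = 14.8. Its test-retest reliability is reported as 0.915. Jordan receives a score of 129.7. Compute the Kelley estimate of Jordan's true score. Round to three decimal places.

126.872

T̂ = ρX + (1 − ρ)μ
  = 0.915 × 129.7 + 0.085 × 96.43
  = 118.6755 + 8.19655
  = 126.8721
  ≈ 126.872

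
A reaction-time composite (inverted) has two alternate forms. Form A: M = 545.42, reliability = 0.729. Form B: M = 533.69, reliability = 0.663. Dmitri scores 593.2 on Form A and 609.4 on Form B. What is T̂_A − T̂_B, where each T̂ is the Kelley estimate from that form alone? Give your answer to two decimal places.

T̂_A = 0.729(593.2) + 0.271(545.42) = 580.2516
T̂_B = 0.663(609.4) + 0.337(533.69) = 583.8857
T̂_A − T̂_B = -3.6341

-3.63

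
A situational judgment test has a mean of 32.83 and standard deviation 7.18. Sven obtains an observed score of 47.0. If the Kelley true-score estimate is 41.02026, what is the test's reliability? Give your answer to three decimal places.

0.578

T̂ = ρX + (1 − ρ)μ  ⇒  T̂ − μ = ρ(X − μ)
ρ = (T̂ − μ)/(X − μ) = (41.02026 − 32.83) / (47.0 − 32.83) = 8.19026 / 14.17 = 0.57800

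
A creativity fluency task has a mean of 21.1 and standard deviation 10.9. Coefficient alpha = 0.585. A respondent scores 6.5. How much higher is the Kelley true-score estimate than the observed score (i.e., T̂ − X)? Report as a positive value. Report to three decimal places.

6.059

T̂ = ρX + (1 − ρ)μ
  = 0.585 × 6.5 + 0.415 × 21.1
  = 3.8025 + 8.7565
  = 12.55900
  ≈ 12.5590
T̂ − X = 12.5590 − 6.5 = 6.0590 → 6.059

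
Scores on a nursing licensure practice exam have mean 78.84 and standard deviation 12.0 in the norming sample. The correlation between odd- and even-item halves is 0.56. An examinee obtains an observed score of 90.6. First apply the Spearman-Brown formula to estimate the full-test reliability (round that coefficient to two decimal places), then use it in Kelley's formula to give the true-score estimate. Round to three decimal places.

87.307

Spearman-Brown: ρ = 2r/(1 + r) = 2(0.56)/(1 + 0.56) = 1.120/1.56 = 0.7179 → 0.72
T̂ = ρX + (1 − ρ)μ
  = 0.72 × 90.6 + 0.28 × 78.84
  = 65.232 + 22.0752
  = 87.3072
  ≈ 87.307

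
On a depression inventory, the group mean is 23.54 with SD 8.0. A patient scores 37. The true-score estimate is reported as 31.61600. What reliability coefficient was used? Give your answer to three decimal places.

0.600

T̂ = ρX + (1 − ρ)μ  ⇒  T̂ − μ = ρ(X − μ)
ρ = (T̂ − μ)/(X − μ) = (31.61600 − 23.54) / (37 − 23.54) = 8.07600 / 13.46 = 0.60000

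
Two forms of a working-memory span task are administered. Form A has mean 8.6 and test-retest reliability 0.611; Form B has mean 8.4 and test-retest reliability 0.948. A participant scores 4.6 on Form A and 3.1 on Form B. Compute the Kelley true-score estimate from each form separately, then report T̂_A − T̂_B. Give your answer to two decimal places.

2.78

T̂_A = 0.611(4.6) + 0.389(8.6) = 6.1560
T̂_B = 0.948(3.1) + 0.052(8.4) = 3.3756
T̂_A − T̂_B = 2.7804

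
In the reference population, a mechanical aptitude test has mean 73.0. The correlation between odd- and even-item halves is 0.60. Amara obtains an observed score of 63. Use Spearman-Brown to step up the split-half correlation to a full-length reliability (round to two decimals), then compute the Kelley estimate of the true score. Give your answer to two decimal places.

Spearman-Brown: ρ = 2r/(1 + r) = 2(0.60)/(1 + 0.60) = 1.200/1.60 = 0.7500 → 0.75
T̂ = 0.75(63) + 0.25(73.0) = 47.25 + 18.250 = 65.500 → 65.50

65.50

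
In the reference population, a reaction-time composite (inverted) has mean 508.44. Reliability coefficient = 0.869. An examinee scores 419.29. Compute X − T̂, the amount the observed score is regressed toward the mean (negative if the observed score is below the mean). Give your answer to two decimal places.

T̂ = 0.869(419.29) + 0.131(508.44) = 364.36301 + 66.60564 = 430.9687 → 430.969
X − T̂ = 419.29 − 430.969 = -11.679 → -11.68

-11.68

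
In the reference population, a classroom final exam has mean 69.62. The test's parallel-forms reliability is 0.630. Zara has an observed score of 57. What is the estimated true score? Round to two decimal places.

Kelley's formula gives T̂ = 0.630·57 + 0.370·69.62 = 35.910 + 25.75940 = 61.669.

61.67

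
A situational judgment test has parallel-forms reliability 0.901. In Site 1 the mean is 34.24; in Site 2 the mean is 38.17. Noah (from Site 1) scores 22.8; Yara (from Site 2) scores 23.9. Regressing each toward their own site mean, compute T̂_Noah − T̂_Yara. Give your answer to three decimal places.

T̂_Noah = 0.901(22.8) + 0.099(34.24) = 23.93256
T̂_Yara = 0.901(23.9) + 0.099(38.17) = 25.31273
Difference = 23.93256 − 25.31273 = -1.38017

-1.380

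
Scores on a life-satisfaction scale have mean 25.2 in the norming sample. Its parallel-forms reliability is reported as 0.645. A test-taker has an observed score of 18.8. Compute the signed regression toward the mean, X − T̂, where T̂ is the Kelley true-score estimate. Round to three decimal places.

-2.272

T̂ = ρX + (1 − ρ)μ
  = 0.645 × 18.8 + 0.355 × 25.2
  = 12.1260 + 8.9460
  = 21.07200
  ≈ 21.0720
X − T̂ = 18.8 − 21.0720 = -2.2720 → -2.272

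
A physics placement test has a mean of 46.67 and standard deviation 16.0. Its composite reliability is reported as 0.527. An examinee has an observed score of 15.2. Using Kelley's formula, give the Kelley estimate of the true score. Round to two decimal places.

Regress the observed score toward the mean by the unreliability: T̂ = 0.527·15.2 + 0.473·46.67 = 8.0104 + 22.07491 = 30.085.

30.09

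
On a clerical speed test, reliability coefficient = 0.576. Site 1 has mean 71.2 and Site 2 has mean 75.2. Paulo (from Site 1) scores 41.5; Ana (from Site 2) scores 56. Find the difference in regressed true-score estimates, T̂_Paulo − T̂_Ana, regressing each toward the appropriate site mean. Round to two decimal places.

T̂_Paulo = 0.576(41.5) + 0.424(71.2) = 54.0928
T̂_Ana = 0.576(56) + 0.424(75.2) = 64.1408
Difference = 54.0928 − 64.1408 = -10.0480

-10.05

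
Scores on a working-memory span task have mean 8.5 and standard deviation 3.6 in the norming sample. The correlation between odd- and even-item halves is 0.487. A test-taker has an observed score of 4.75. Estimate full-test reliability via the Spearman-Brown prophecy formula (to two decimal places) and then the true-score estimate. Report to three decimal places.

Spearman-Brown: ρ = 2r/(1 + r) = 2(0.487)/(1 + 0.487) = 0.9740/1.487 = 0.6550 → 0.66
Regress the observed score toward the mean by the unreliability: T̂ = 0.66·4.75 + 0.34·8.5 = 3.1350 + 2.890 = 6.0250.

6.025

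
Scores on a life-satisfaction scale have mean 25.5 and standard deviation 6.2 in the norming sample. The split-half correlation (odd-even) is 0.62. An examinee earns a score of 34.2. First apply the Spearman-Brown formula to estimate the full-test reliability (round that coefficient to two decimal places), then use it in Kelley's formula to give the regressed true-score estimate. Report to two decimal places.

32.20

Spearman-Brown: ρ = 2r/(1 + r) = 2(0.62)/(1 + 0.62) = 1.240/1.62 = 0.7654 → 0.77
T̂ = ρX + (1 − ρ)μ
  = 0.77 × 34.2 + 0.23 × 25.5
  = 26.334 + 5.865
  = 32.199
  ≈ 32.20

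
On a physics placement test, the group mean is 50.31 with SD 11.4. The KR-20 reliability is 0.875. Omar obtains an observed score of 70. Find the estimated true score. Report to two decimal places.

67.54

T̂ = ρX + (1 − ρ)μ
  = 0.875 × 70 + 0.125 × 50.31
  = 61.250 + 6.28875
  = 67.539
  ≈ 67.54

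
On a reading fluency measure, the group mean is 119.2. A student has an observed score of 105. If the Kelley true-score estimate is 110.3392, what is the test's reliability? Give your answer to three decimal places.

T̂ = ρX + (1 − ρ)μ  ⇒  T̂ − μ = ρ(X − μ)
ρ = (T̂ − μ)/(X − μ) = (110.3392 − 119.2) / (105 − 119.2) = -8.8608 / -14.2 = 0.62400

0.624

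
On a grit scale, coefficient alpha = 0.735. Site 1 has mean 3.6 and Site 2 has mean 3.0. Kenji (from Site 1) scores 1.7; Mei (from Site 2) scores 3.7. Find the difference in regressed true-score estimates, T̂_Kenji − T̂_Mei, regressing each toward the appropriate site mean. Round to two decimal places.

-1.31

T̂_Kenji = 0.735(1.7) + 0.265(3.6) = 2.2035
T̂_Mei = 0.735(3.7) + 0.265(3.0) = 3.5145
Difference = 2.2035 − 3.5145 = -1.3110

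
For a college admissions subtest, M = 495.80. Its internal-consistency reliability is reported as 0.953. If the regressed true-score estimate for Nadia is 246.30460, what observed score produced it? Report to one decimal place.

234.0

T̂ = ρX + (1 − ρ)μ  ⇒  X = (T̂ − (1 − ρ)μ) / ρ
X = (246.30460 − 0.047 × 495.80) / 0.953 = (246.30460 − 23.30260) / 0.953 = 223.00200 / 0.953 = 234.000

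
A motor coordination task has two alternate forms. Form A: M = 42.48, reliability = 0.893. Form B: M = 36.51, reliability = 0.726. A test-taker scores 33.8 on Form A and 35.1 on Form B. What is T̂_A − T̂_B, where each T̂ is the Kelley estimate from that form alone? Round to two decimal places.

T̂_A = 0.893(33.8) + 0.107(42.48) = 34.7288
T̂_B = 0.726(35.1) + 0.274(36.51) = 35.4863
T̂_A − T̂_B = -0.7576

-0.76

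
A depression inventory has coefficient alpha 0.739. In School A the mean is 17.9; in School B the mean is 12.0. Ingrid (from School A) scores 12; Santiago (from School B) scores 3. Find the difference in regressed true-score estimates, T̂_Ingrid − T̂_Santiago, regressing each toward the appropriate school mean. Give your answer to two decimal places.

T̂_Ingrid = 0.739(12) + 0.261(17.9) = 13.5399
T̂_Santiago = 0.739(3) + 0.261(12.0) = 5.3490
Difference = 13.5399 − 5.3490 = 8.1909

8.19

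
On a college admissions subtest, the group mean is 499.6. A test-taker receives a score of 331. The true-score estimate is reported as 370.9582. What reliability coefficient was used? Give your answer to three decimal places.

T̂ = ρX + (1 − ρ)μ  ⇒  T̂ − μ = ρ(X − μ)
ρ = (T̂ − μ)/(X − μ) = (370.9582 − 499.6) / (331 − 499.6) = -128.6418 / -168.6 = 0.76300

0.763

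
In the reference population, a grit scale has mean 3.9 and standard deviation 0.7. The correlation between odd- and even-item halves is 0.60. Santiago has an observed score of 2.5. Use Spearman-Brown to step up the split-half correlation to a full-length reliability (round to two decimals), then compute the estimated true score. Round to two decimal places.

2.85

Spearman-Brown: ρ = 2r/(1 + r) = 2(0.60)/(1 + 0.60) = 1.200/1.60 = 0.7500 → 0.75
Regress the observed score toward the mean by the unreliability: T̂ = 0.75·2.5 + 0.25·3.9 = 1.875 + 0.975 = 2.850.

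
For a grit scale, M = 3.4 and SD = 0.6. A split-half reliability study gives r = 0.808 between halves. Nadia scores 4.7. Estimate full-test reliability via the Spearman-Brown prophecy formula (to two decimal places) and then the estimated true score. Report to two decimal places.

4.56

Spearman-Brown: ρ = 2r/(1 + r) = 2(0.808)/(1 + 0.808) = 1.6160/1.808 = 0.8938 → 0.89
Kelley's formula gives T̂ = 0.89·4.7 + 0.11·3.4 = 4.183 + 0.374 = 4.557.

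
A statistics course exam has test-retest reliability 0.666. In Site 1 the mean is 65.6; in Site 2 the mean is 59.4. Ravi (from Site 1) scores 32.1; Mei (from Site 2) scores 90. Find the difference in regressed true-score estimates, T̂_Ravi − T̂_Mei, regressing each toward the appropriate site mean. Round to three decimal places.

T̂_Ravi = 0.666(32.1) + 0.334(65.6) = 43.28900
T̂_Mei = 0.666(90) + 0.334(59.4) = 79.77960
Difference = 43.28900 − 79.77960 = -36.49060

-36.491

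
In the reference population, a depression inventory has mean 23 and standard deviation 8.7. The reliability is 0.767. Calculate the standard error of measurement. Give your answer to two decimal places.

4.20

SEM = SD · √(1 − ρ) = 8.7 × √0.233 = 8.7 × 0.4827 = 4.199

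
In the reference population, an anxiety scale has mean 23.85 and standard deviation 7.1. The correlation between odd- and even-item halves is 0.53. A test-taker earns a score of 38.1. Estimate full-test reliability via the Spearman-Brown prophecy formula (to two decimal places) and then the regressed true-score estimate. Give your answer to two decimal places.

33.68

Spearman-Brown: ρ = 2r/(1 + r) = 2(0.53)/(1 + 0.53) = 1.060/1.53 = 0.6928 → 0.69
T̂ = ρX + (1 − ρ)μ
  = 0.69 × 38.1 + 0.31 × 23.85
  = 26.289 + 7.3935
  = 33.682
  ≈ 33.68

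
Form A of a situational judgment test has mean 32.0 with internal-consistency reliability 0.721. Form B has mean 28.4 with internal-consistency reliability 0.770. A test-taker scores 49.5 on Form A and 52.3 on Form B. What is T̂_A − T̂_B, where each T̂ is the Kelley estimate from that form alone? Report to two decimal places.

-2.19

T̂_A = 0.721(49.5) + 0.279(32.0) = 44.6175
T̂_B = 0.770(52.3) + 0.230(28.4) = 46.8030
T̂_A − T̂_B = -2.1855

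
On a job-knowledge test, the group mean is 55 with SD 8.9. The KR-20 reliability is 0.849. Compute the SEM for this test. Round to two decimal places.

SEM = SD · √(1 − ρ) = 8.9 × √0.151 = 8.9 × 0.3886 = 3.458

3.46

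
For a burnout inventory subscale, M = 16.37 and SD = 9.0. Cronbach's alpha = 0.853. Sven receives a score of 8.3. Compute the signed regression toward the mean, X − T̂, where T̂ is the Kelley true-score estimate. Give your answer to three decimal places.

-1.186

T̂ = 0.853(8.3) + 0.147(16.37) = 7.0799 + 2.40639 = 9.48629 → 9.4863
X − T̂ = 8.3 − 9.4863 = -1.1863 → -1.186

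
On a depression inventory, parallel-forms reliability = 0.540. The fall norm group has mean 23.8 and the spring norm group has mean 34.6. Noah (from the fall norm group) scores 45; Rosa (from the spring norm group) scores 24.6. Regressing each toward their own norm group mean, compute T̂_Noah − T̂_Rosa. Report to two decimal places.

6.05

T̂_Noah = 0.540(45) + 0.460(23.8) = 35.2480
T̂_Rosa = 0.540(24.6) + 0.460(34.6) = 29.2000
Difference = 35.2480 − 29.2000 = 6.0480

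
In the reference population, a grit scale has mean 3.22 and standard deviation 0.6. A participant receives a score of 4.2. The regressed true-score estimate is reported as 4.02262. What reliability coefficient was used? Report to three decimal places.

T̂ = ρX + (1 − ρ)μ  ⇒  T̂ − μ = ρ(X − μ)
ρ = (T̂ − μ)/(X − μ) = (4.02262 − 3.22) / (4.2 − 3.22) = 0.80262 / 0.98 = 0.81900

0.819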